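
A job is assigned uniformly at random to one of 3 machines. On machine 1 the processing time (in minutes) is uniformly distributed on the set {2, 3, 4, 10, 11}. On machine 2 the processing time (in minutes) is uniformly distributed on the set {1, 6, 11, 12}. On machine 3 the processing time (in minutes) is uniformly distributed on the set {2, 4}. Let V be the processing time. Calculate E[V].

E[V | machine 1] = (2+3+4+10+11)/5 = 6.
E[V | machine 2] = (1+6+11+12)/4 = 15/2.
E[V | machine 3] = (2+4)/2 = 3.
E[V] = (1/3)·(6) + (1/3)·(15/2) + (1/3)·(3) = 11/2.

11/2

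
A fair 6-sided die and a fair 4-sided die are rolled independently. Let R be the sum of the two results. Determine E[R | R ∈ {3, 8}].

P(R ∈ {3, 8}) = 5/24.
Σ over the event: 3·1/12 + 8·1/8 = 5/4.
E[R | R ∈ {3, 8}] = (5/4) / (5/24) = 6.

6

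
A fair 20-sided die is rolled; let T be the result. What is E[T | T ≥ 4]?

12

P(T ≥ 4) = 17/20.
E[T | T ≥ 4] = (51/5) / (17/20) = 12.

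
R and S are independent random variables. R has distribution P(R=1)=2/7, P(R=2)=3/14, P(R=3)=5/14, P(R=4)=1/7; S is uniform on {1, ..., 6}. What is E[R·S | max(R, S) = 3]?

60/11

P(max(R, S) = 3) = 11/42.
Summing RS·P(x,y) over outcomes with max(R, S) = 3 gives 10/7.
E[R·S | max(R, S) = 3] = (10/7) / (11/42) = 60/11.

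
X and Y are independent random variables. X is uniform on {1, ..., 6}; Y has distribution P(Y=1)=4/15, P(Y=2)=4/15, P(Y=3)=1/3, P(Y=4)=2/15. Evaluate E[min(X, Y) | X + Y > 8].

31/9

P(X + Y > 8) = 1/10.
Summing min(X,Y)·P(x,y) over outcomes with X + Y > 8 gives 31/90.
E[min(X, Y) | X + Y > 8] = (31/90) / (1/10) = 31/9.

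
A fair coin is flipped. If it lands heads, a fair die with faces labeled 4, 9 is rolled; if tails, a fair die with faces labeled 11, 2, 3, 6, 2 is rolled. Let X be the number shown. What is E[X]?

E[X | heads] = (4+9)/2 = 13/2.
E[X | tails] = (11+2+3+6+2)/5 = 24/5.
E[X] = (1/2)·(13/2) + (1/2)·(24/5) = 113/20.

113/20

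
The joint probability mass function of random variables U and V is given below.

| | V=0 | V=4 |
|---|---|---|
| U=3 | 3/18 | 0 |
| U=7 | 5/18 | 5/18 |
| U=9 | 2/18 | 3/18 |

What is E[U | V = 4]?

31/4

P(V = 4) = 4/9.
Σ U·P over the event = 7·(5/18) + 9·(3/18) = 31/9.
E[U | V = 4] = (31/9) / (4/9) = 31/4.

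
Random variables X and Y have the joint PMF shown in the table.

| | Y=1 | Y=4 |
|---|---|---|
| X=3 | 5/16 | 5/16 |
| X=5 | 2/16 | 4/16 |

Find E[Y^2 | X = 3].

P(X = 3) = 5/8.
Σ Y^2·P over the event = 1·(5/16) + 16·(5/16) = 85/16.
E[Y^2 | X = 3] = (85/16) / (5/8) = 17/2.

17/2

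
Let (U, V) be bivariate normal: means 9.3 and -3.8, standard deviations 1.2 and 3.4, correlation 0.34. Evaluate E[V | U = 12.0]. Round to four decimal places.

E[V | U=x] = μ_V + ρ(σ_V/σ_U)(x − μ_U) for jointly normal variables.
E[V | U=12.0] = -3.8 + (0.34)·(3.4/1.2)·(12.0 − (9.3)) = -3.8 + (0.96333)·(2.7) = -1.1990.

-1.1990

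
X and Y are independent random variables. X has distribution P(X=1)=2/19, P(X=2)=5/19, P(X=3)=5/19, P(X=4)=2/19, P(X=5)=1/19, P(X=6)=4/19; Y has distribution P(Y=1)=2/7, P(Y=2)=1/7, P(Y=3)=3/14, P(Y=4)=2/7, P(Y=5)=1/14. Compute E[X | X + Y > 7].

335/63

P(X + Y > 7) = 9/38.
Summing X·P(x,y) over outcomes with X + Y > 7 gives 335/266.
E[X | X + Y > 7] = (335/266) / (9/38) = 335/63.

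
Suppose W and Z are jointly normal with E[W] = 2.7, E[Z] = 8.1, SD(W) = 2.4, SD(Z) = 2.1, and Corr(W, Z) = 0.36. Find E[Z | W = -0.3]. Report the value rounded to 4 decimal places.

7.1550

The regression of Z on W has slope ρ·σ_Z/σ_W and passes through (μ_W, μ_Z).
E[Z | W=-0.3] = 8.1 + (0.36)·(2.1/2.4)·(-0.3 − (2.7)) = 8.1 + (0.315)·(-3) = 7.1550.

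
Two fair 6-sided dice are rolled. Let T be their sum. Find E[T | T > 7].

P(T > 7) = 5/12.
Σ over the event: 8·5/36 + 9·1/9 + 10·1/12 + 11·1/18 + 12·1/36 = 35/9.
E[T | T > 7] = (35/9) / (5/12) = 28/3.

28/3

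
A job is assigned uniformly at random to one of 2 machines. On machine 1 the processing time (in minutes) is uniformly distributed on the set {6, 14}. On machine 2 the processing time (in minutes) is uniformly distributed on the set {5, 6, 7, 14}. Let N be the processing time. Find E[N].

9

E[N | machine 1] = (6+14)/2 = 10.
E[N | machine 2] = (5+6+7+14)/4 = 8.
By the law of total expectation,
E[N] = (1/2)·(10) + (1/2)·(8) = 9.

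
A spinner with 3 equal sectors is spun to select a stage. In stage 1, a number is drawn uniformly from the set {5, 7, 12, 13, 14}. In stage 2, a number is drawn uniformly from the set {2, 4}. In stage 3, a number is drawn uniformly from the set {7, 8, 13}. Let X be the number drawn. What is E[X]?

E[X | stage 1] = (5+7+12+13+14)/5 = 51/5.
E[X | stage 2] = (2+4)/2 = 3.
E[X | stage 3] = (7+8+13)/3 = 28/3.
By the law of total expectation,
E[X] = (1/3)·(51/5) + (1/3)·(3) + (1/3)·(28/3) = 338/45.

338/45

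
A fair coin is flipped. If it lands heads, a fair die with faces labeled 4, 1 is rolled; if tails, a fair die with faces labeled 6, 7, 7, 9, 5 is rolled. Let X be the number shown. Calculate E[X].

E[X | heads] = (4+1)/2 = 5/2.
E[X | tails] = (6+7+7+9+5)/5 = 34/5.
E[X] = (1/2)·(5/2) + (1/2)·(34/5) = 93/20.

93/20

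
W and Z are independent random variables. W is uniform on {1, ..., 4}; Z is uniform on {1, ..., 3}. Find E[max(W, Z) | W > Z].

10/3

P(W > Z) = 1/2.
Summing max(W,Z)·P(x,y) over outcomes with W > Z gives 5/3.
E[max(W, Z) | W > Z] = (5/3) / (1/2) = 10/3.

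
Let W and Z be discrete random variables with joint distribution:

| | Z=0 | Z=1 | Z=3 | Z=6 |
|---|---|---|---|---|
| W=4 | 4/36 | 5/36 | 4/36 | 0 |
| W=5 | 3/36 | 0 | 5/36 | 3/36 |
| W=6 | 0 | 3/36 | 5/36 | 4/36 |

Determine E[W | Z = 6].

P(Z = 6) = 7/36.
Σ W·P over the event = 5·(3/36) + 6·(4/36) = 13/12.
E[W | Z = 6] = (13/12) / (7/36) = 39/7.

39/7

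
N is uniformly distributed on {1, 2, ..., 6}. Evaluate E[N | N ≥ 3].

9/2

Given N ≥ 3, N is equally likely to be any of {3, 4, 5, 6}.
E[N | N ≥ 3] = (3 + 4 + 5 + 6) / 4 = 9/2.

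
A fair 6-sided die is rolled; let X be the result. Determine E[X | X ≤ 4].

5/2

Given X ≤ 4, X is equally likely to be any of {1, 2, 3, 4}.
E[X | X ≤ 4] = (1 + 2 + 3 + 4) / 4 = 5/2.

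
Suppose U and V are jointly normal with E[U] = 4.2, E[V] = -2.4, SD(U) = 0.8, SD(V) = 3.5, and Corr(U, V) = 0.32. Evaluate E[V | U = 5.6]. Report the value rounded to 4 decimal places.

E[V | U=x] = μ_V + ρ(σ_V/σ_U)(x − μ_U) for jointly normal variables.
E[V | U=5.6] = -2.4 + (0.32)·(3.5/0.8)·(5.6 − (4.2)) = -2.4 + (1.4)·(1.4) = -0.4400.

-0.4400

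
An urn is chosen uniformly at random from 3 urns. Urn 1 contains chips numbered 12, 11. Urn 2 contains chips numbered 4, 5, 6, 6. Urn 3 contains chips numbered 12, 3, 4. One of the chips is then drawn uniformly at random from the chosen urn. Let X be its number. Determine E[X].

E[X | urn 1] = (12+11)/2 = 23/2.
E[X | urn 2] = (4+5+6+6)/4 = 21/4.
E[X | urn 3] = (12+3+4)/3 = 19/3.
E[X] = (1/3)·(23/2) + (1/3)·(21/4) + (1/3)·(19/3) = 277/36.

277/36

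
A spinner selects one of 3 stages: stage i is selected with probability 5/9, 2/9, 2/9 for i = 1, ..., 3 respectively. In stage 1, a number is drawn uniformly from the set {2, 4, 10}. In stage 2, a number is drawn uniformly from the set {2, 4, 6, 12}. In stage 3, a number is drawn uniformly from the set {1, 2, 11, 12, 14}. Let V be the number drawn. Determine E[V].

E[V | stage 1] = (2+4+10)/3 = 16/3.
E[V | stage 2] = (2+4+6+12)/4 = 6.
E[V | stage 3] = (1+2+11+12+14)/5 = 8.
E[V] = (5/9)·(16/3) + (2/9)·(6) + (2/9)·(8) = 164/27.

164/27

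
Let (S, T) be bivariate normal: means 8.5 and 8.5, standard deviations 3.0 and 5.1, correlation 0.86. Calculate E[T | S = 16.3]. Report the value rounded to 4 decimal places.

19.9036

E[T | S=x] = μ_T + ρ(σ_T/σ_S)(x − μ_S) for jointly normal variables.
E[T | S=16.3] = 8.5 + (0.86)·(5.1/3.0)·(16.3 − (8.5)) = 8.5 + (1.462)·(7.8) = 19.9036.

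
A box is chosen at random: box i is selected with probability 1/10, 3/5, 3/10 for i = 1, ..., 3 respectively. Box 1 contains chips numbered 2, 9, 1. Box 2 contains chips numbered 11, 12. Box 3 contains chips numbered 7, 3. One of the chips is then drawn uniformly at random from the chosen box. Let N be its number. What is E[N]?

44/5

E[N | box 1] = (2+9+1)/3 = 4.
E[N | box 2] = (11+12)/2 = 23/2.
E[N | box 3] = (7+3)/2 = 5.
E[N] = (1/10)·(4) + (3/5)·(23/2) + (3/10)·(5) = 44/5.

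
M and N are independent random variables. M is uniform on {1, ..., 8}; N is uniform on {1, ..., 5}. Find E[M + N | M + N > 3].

P(M + N > 3) = 37/40.
Summing (M+N)·P(x,y) over outcomes with M + N > 3 gives 73/10.
E[M + N | M + N > 3] = (73/10) / (37/40) = 292/37.

292/37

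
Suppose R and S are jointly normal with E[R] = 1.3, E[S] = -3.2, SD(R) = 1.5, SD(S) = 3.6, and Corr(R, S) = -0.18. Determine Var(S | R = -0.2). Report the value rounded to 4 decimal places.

12.5401

Var(S | R=x) = (1 − ρ²)·σ_S².
Var(S | R=-0.2) = (3.6)²·(1 − (-0.18)²) = 12.96·0.9676 = 12.5401.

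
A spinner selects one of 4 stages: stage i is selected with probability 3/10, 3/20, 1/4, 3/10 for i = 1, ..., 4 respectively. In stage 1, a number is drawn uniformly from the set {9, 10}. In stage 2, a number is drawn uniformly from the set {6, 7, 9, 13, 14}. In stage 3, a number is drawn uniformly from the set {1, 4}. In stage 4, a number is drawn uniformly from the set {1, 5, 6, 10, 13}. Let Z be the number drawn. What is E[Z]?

E[Z | stage 1] = (9+10)/2 = 19/2.
E[Z | stage 2] = (6+7+9+13+14)/5 = 49/5.
E[Z | stage 3] = (1+4)/2 = 5/2.
E[Z | stage 4] = (1+5+6+10+13)/5 = 7.
By the law of total expectation,
E[Z] = (3/10)·(19/2) + (3/20)·(49/5) + (1/4)·(5/2) + (3/10)·(7) = 1409/200.

1409/200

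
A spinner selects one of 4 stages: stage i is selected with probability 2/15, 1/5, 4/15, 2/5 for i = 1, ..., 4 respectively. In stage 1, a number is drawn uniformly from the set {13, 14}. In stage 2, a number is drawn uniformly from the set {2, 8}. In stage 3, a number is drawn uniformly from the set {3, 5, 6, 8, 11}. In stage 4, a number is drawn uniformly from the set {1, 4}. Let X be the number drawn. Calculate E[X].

E[X | stage 1] = (13+14)/2 = 27/2.
E[X | stage 2] = (2+8)/2 = 5.
E[X | stage 3] = (3+5+6+8+11)/5 = 33/5.
E[X | stage 4] = (1+4)/2 = 5/2.
E[X] = (2/15)·(27/2) + (1/5)·(5) + (4/15)·(33/5) + (2/5)·(5/2) = 139/25.

139/25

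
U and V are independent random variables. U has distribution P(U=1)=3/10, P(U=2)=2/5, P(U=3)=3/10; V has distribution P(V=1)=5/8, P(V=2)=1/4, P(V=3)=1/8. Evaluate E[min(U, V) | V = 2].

P(V = 2) = 1/4.
Summing min(U,V)·P(x,y) over outcomes with V = 2 gives 17/40.
E[min(U, V) | V = 2] = (17/40) / (1/4) = 17/10.

17/10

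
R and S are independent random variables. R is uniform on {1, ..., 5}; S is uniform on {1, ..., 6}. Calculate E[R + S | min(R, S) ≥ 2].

15/2

P(min(R, S) ≥ 2) = 2/3.
Summing (R+S)·P(x,y) over outcomes with min(R, S) ≥ 2 gives 5.
E[R + S | min(R, S) ≥ 2] = (5) / (2/3) = 15/2.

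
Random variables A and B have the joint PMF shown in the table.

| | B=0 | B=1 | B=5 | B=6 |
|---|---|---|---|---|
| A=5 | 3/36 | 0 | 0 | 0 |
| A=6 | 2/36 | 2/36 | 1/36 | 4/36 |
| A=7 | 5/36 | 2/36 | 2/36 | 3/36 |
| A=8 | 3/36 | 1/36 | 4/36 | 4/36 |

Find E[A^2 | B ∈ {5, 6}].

P(B ∈ {5, 6}) = 1/2.
Summing A^2·P(A=x,B=y) over the conditioning event gives 937/36.
E[A^2 | B ∈ {5, 6}] = (937/36) / (1/2) = 937/18.

937/18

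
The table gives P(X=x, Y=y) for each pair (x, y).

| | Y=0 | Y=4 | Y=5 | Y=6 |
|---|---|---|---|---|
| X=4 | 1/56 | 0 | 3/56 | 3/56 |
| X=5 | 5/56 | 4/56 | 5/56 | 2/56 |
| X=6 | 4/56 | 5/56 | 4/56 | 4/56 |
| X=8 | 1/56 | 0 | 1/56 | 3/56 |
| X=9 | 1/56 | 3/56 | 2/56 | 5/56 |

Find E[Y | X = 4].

P(X = 4) = 1/8.
Σ Y·P over the event = 0·(1/56) + 5·(3/56) + 6·(3/56) = 33/56.
E[Y | X = 4] = (33/56) / (1/8) = 33/7.

33/7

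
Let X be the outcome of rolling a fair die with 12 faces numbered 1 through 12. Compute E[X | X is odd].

6

Given X is odd, X is equally likely to be any of {1, 3, 5, 7, 9, 11}.
E[X | X is odd] = (1 + 3 + 5 + 7 + 9 + 11) / 6 = 6.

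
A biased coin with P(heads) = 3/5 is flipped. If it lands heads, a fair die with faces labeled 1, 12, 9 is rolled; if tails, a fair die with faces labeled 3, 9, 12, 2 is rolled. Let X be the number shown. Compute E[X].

7

E[X | heads] = (1+12+9)/3 = 22/3.
E[X | tails] = (3+9+12+2)/4 = 13/2.
By the law of total expectation,
E[X] = (3/5)·(22/3) + (2/5)·(13/2) = 7.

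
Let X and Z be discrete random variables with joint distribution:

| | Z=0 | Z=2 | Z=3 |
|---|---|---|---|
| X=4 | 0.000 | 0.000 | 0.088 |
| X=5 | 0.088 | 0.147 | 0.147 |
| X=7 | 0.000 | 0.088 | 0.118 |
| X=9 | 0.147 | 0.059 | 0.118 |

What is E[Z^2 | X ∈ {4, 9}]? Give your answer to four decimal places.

P(X ∈ {4, 9}) = 0.412.
Σ Z^2·P over the event = 9·(0.088) + 0·(0.147) + 4·(0.059) + 9·(0.118) = 2.090.
E[Z^2 | X ∈ {4, 9}] = (2.090) / (0.412) = 5.0728.

5.0728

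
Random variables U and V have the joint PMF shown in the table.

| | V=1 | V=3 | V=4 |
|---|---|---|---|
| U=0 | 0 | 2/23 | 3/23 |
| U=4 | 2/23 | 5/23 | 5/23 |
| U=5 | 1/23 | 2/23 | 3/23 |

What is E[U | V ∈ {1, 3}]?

P(V ∈ {1, 3}) = 12/23.
Σ U·P over the event = 0·(2/23) + 4·(2/23) + 4·(5/23) + 5·(1/23) + 5·(2/23) = 43/23.
E[U | V ∈ {1, 3}] = (43/23) / (12/23) = 43/12.

43/12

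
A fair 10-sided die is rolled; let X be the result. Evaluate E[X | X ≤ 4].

5/2

Given X ≤ 4, X is equally likely to be any of {1, 2, 3, 4}.
E[X | X ≤ 4] = (1 + 2 + 3 + 4) / 4 = 5/2.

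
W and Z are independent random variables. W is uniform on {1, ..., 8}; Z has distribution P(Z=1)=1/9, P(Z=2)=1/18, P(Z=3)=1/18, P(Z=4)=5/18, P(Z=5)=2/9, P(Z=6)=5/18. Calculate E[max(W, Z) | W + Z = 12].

7

P(W + Z = 12) = 7/72.
Summing max(W,Z)·P(x,y) over outcomes with W + Z = 12 gives 49/72.
E[max(W, Z) | W + Z = 12] = (49/72) / (7/72) = 7.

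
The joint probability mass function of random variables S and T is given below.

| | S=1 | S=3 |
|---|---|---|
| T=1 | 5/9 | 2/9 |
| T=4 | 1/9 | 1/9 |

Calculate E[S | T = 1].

11/7

P(T = 1) = 7/9.
Σ S·P over the event = 1·(5/9) + 3·(2/9) = 11/9.
E[S | T = 1] = (11/9) / (7/9) = 11/7.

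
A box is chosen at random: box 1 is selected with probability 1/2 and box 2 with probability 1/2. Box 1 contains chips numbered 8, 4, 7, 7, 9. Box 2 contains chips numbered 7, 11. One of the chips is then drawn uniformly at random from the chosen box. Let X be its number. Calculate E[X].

E[X | box 1] = (8+4+7+7+9)/5 = 7.
E[X | box 2] = (7+11)/2 = 9.
By the law of total expectation,
E[X] = (1/2)·(7) + (1/2)·(9) = 8.

8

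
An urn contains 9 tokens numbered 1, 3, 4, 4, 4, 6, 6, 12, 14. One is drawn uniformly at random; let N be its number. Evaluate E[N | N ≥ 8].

P(N ≥ 8) = 2/9.
Σ over the event: 12·1/9 + 14·1/9 = 26/9.
E[N | N ≥ 8] = (26/9) / (2/9) = 13.

13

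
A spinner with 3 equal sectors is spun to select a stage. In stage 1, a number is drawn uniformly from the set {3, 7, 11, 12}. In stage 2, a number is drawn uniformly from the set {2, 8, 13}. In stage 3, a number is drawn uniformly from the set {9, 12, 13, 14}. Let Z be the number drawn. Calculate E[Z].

335/36

E[Z | stage 1] = (3+7+11+12)/4 = 33/4.
E[Z | stage 2] = (2+8+13)/3 = 23/3.
E[Z | stage 3] = (9+12+13+14)/4 = 12.
E[Z] = (1/3)·(33/4) + (1/3)·(23/3) + (1/3)·(12) = 335/36.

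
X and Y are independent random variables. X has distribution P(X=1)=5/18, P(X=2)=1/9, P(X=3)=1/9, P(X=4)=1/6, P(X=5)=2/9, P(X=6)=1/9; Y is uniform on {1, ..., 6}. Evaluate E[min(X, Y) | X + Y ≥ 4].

P(X + Y ≥ 4) = 8/9.
Summing min(X,Y)·P(x,y) over outcomes with X + Y ≥ 4 gives 41/18.
E[min(X, Y) | X + Y ≥ 4] = (41/18) / (8/9) = 41/16.

41/16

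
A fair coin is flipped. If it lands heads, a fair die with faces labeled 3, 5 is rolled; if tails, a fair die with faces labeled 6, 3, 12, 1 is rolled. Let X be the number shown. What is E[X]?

E[X | heads] = (3+5)/2 = 4.
E[X | tails] = (6+3+12+1)/4 = 11/2.
By the law of total expectation,
E[X] = (1/2)·(4) + (1/2)·(11/2) = 19/4.

19/4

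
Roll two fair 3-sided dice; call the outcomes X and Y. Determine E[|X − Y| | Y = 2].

Outcomes with Y = 2: (1,2), (2,2), (3,2), each with probability 1/9.
E[|X − Y| | Y = 2] = (1 + 0 + 1) / 3 = 2/3.

2/3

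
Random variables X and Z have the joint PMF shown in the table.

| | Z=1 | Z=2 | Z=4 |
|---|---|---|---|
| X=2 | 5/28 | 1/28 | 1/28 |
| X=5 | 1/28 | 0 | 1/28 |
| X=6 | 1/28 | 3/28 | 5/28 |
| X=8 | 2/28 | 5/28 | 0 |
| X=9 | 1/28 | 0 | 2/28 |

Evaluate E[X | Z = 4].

55/9

P(Z = 4) = 9/28.
Σ X·P over the event = 2·(1/28) + 5·(1/28) + 6·(5/28) + 9·(2/28) = 55/28.
E[X | Z = 4] = (55/28) / (9/28) = 55/9.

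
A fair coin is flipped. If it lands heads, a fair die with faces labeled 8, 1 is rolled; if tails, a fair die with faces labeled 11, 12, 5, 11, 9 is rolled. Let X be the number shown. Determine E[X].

141/20

E[X | heads] = (8+1)/2 = 9/2.
E[X | tails] = (11+12+5+11+9)/5 = 48/5.
By the law of total expectation,
E[X] = (1/2)·(9/2) + (1/2)·(48/5) = 141/20.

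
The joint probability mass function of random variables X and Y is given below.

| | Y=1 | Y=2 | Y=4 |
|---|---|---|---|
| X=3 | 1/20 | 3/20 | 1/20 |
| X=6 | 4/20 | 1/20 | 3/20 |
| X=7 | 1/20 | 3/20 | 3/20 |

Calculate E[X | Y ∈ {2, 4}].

39/7

P(Y ∈ {2, 4}) = 7/10.
Summing X·P(X=x,Y=y) over the conditioning event gives 39/10.
E[X | Y ∈ {2, 4}] = (39/10) / (7/10) = 39/7.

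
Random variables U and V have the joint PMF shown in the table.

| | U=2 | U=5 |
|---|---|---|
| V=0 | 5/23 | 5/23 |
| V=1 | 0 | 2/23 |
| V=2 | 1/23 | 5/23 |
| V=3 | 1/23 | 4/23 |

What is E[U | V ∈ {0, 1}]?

15/4

P(V ∈ {0, 1}) = 12/23.
Summing U·P(U=x,V=y) over the conditioning event gives 45/23.
E[U | V ∈ {0, 1}] = (45/23) / (12/23) = 15/4.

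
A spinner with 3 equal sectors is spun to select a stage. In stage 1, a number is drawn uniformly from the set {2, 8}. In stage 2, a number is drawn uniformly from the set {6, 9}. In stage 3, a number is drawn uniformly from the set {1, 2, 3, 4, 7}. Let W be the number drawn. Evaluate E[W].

E[W | stage 1] = (2+8)/2 = 5.
E[W | stage 2] = (6+9)/2 = 15/2.
E[W | stage 3] = (1+2+3+4+7)/5 = 17/5.
By the law of total expectation,
E[W] = (1/3)·(5) + (1/3)·(15/2) + (1/3)·(17/5) = 53/10.

53/10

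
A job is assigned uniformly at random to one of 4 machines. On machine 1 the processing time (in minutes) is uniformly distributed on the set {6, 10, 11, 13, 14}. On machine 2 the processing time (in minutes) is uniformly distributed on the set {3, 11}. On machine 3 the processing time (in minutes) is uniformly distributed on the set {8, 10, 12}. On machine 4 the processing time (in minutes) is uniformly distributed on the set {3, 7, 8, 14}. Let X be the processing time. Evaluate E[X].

E[X | machine 1] = (6+10+11+13+14)/5 = 54/5.
E[X | machine 2] = (3+11)/2 = 7.
E[X | machine 3] = (8+10+12)/3 = 10.
E[X | machine 4] = (3+7+8+14)/4 = 8.
E[X] = (1/4)·(54/5) + (1/4)·(7) + (1/4)·(10) + (1/4)·(8) = 179/20.

179/20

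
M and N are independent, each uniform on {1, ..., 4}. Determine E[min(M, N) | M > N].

P(M > N) = 3/8.
Summing min(M,N)·P(x,y) over outcomes with M > N gives 5/8.
E[min(M, N) | M > N] = (5/8) / (3/8) = 5/3.

5/3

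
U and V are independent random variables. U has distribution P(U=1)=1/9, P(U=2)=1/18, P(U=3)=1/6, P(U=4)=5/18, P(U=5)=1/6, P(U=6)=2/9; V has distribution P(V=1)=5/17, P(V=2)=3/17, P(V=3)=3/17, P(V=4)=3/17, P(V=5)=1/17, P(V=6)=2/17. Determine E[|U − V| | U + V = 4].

P(U + V = 4) = 4/51.
Summing |U−V|·P(x,y) over outcomes with U + V = 4 gives 7/51.
E[|U − V| | U + V = 4] = (7/51) / (4/51) = 7/4.

7/4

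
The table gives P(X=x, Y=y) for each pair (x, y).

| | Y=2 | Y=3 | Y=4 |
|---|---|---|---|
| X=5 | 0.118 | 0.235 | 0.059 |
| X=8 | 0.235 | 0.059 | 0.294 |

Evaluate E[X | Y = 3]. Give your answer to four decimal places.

P(Y = 3) = 0.294.
Σ X·P over the event = 5·(0.235) + 8·(0.059) = 1.647.
E[X | Y = 3] = (1.647) / (0.294) = 5.6020.

5.6020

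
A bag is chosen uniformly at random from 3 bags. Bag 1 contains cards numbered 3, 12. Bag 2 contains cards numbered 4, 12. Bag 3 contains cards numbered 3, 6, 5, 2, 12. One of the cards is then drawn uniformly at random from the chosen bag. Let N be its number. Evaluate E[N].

E[N | bag 1] = (3+12)/2 = 15/2.
E[N | bag 2] = (4+12)/2 = 8.
E[N | bag 3] = (3+6+5+2+12)/5 = 28/5.
E[N] = (1/3)·(15/2) + (1/3)·(8) + (1/3)·(28/5) = 211/30.

211/30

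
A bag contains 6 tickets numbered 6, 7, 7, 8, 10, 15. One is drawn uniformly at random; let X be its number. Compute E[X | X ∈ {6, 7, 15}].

35/4

P(X ∈ {6, 7, 15}) = 2/3.
Σ over the event: 6·1/6 + 7·1/3 + 15·1/6 = 35/6.
E[X | X ∈ {6, 7, 15}] = (35/6) / (2/3) = 35/4.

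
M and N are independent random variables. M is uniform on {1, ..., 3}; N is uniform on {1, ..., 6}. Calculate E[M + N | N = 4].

6

Outcomes with N = 4: (1,4), (2,4), (3,4), each with probability 1/18.
E[M + N | N = 4] = (5 + 6 + 7) / 3 = 6.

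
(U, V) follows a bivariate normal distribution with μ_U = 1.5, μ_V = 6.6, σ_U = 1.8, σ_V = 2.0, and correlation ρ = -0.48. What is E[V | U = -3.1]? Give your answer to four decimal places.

The regression of V on U has slope ρ·σ_V/σ_U and passes through (μ_U, μ_V).
E[V | U=-3.1] = 6.6 + (-0.48)·(2.0/1.8)·(-3.1 − (1.5)) = 6.6 + (-0.53333)·(-4.6) = 9.0533.

9.0533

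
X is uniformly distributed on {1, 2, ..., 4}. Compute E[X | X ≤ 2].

3/2

Given X ≤ 2, X is equally likely to be any of {1, 2}.
E[X | X ≤ 2] = (1 + 2) / 2 = 3/2.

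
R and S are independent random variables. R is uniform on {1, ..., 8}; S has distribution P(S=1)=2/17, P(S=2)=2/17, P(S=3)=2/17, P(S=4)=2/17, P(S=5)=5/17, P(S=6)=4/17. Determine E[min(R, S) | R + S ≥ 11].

P(R + S ≥ 11) = 37/136.
Summing min(R,S)·P(x,y) over outcomes with R + S ≥ 11 gives 189/136.
E[min(R, S) | R + S ≥ 11] = (189/136) / (37/136) = 189/37.

189/37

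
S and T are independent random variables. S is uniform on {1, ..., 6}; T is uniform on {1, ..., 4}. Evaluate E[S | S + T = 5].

5/2

P(S + T = 5) = 1/6.
Summing S·P(x,y) over outcomes with S + T = 5 gives 5/12.
E[S | S + T = 5] = (5/12) / (1/6) = 5/2.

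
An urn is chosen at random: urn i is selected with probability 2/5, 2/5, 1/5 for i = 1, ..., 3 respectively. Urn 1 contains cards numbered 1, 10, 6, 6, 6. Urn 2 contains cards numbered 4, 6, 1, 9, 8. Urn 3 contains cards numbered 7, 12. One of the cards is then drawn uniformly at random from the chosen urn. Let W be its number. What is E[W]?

323/50

E[W | urn 1] = (1+10+6+6+6)/5 = 29/5.
E[W | urn 2] = (4+6+1+9+8)/5 = 28/5.
E[W | urn 3] = (7+12)/2 = 19/2.
E[W] = (2/5)·(29/5) + (2/5)·(28/5) + (1/5)·(19/2) = 323/50.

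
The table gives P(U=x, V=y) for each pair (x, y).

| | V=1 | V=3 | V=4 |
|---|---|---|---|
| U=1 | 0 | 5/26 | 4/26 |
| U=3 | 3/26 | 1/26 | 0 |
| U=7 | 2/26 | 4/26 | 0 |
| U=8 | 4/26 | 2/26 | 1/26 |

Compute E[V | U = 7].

7/3

P(U = 7) = 3/13.
Summing V·P(U=x,V=y) over the conditioning event gives 7/13.
E[V | U = 7] = (7/13) / (3/13) = 7/3.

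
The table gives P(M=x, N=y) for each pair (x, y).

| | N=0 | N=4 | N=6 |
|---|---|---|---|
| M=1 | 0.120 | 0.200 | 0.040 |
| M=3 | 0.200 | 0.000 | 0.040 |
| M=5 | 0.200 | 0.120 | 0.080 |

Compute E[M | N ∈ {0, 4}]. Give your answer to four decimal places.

P(N ∈ {0, 4}) = 0.840.
Σ M·P over the event = 1·(0.120) + 1·(0.200) + 3·(0.200) + 5·(0.200) + 5·(0.120) = 2.520.
E[M | N ∈ {0, 4}] = (2.520) / (0.840) = 3.0000.

3.0000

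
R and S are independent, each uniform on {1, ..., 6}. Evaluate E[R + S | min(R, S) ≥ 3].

9

P(min(R, S) ≥ 3) = 4/9.
Summing (R+S)·P(x,y) over outcomes with min(R, S) ≥ 3 gives 4.
E[R + S | min(R, S) ≥ 3] = (4) / (4/9) = 9.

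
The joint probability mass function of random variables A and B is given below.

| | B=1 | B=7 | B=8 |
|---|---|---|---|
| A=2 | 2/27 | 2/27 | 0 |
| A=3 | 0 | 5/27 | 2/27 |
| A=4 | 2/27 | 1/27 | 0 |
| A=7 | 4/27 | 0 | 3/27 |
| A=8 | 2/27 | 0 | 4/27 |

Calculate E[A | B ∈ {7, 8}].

P(B ∈ {7, 8}) = 17/27.
Σ A·P over the event = 2·(2/27) + 3·(5/27) + 3·(2/27) + 4·(1/27) + 7·(3/27) + 8·(4/27) = 82/27.
E[A | B ∈ {7, 8}] = (82/27) / (17/27) = 82/17.

82/17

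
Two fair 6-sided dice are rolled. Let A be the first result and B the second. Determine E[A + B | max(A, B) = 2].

10/3

Outcomes with max(A, B) = 2: (1,2), (2,1), (2,2), each with probability 1/36.
E[A + B | max(A, B) = 2] = (3 + 3 + 4) / 3 = 10/3.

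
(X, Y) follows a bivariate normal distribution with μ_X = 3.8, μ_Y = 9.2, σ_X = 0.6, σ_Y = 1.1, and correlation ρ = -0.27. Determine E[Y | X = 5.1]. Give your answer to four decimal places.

The regression of Y on X has slope ρ·σ_Y/σ_X and passes through (μ_X, μ_Y).
E[Y | X=5.1] = 9.2 + (-0.27)·(1.1/0.6)·(5.1 − (3.8)) = 9.2 + (-0.495)·(1.3) = 8.5565.

8.5565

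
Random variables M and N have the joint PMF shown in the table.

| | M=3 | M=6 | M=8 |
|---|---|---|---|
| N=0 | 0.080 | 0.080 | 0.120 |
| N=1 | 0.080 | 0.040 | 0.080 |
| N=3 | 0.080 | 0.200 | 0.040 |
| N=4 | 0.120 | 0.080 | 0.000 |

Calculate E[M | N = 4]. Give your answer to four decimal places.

4.2000

P(N = 4) = 0.200.
Σ M·P over the event = 3·(0.120) + 6·(0.080) = 0.840.
E[M | N = 4] = (0.840) / (0.200) = 4.2000.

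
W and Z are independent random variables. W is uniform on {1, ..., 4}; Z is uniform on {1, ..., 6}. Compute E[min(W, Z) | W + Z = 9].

Outcomes with W + Z = 9: (3,6), (4,5), each with probability 1/24.
E[min(W, Z) | W + Z = 9] = (3 + 4) / 2 = 7/2.

7/2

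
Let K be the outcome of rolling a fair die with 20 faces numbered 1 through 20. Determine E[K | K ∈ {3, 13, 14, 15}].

45/4

P(K ∈ {3, 13, 14, 15}) = 1/5.
Σ over the event: 3·1/20 + 13·1/20 + 14·1/20 + 15·1/20 = 9/4.
E[K | K ∈ {3, 13, 14, 15}] = (9/4) / (1/5) = 45/4.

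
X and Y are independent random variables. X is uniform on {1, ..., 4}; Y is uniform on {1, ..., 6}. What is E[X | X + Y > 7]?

Outcomes with X + Y > 7: (2,6), (3,5), (3,6), (4,4), (4,5), (4,6), each with probability 1/24.
E[X | X + Y > 7] = (2 + 3 + 3 + 4 + 4 + 4) / 6 = 10/3.

10/3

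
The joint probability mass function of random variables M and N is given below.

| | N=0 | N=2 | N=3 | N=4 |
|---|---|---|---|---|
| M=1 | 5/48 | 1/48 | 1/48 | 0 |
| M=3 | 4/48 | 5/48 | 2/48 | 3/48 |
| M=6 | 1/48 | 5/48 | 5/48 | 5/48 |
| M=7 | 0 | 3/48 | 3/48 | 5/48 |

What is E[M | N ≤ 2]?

15/4

P(N ≤ 2) = 1/2.
Σ M·P over the event = 1·(5/48) + 1·(1/48) + 3·(4/48) + 3·(5/48) + 6·(1/48) + 6·(5/48) + 7·(3/48) = 15/8.
E[M | N ≤ 2] = (15/8) / (1/2) = 15/4.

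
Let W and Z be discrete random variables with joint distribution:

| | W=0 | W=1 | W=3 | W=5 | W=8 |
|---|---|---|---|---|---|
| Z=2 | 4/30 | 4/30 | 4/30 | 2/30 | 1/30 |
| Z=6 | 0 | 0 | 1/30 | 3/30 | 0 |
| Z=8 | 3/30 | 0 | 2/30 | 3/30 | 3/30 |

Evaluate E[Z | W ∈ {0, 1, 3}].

P(W ∈ {0, 1, 3}) = 3/5.
Σ Z·P over the event = 2·(4/30) + 8·(3/30) + 2·(4/30) + 2·(4/30) + 6·(1/30) + 8·(2/30) = 7/3.
E[Z | W ∈ {0, 1, 3}] = (7/3) / (3/5) = 35/9.

35/9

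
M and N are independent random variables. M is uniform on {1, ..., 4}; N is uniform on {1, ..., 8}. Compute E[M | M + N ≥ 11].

11/3

P(M + N ≥ 11) = 3/32.
Summing M·P(x,y) over outcomes with M + N ≥ 11 gives 11/32.
E[M | M + N ≥ 11] = (11/32) / (3/32) = 11/3.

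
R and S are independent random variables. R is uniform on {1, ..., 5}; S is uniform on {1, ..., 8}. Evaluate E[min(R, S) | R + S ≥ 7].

78/25

P(R + S ≥ 7) = 5/8.
Summing min(R,S)·P(x,y) over outcomes with R + S ≥ 7 gives 39/20.
E[min(R, S) | R + S ≥ 7] = (39/20) / (5/8) = 78/25.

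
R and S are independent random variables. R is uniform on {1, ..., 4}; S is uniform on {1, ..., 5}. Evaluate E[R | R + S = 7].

P(R + S = 7) = 3/20.
Summing R·P(x,y) over outcomes with R + S = 7 gives 9/20.
E[R | R + S = 7] = (9/20) / (3/20) = 3.

3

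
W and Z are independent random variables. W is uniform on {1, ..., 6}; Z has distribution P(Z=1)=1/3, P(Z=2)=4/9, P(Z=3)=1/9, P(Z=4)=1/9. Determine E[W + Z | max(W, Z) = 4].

P(max(W, Z) = 4) = 2/9.
Summing (W+Z)·P(x,y) over outcomes with max(W, Z) = 4 gives 4/3.
E[W + Z | max(W, Z) = 4] = (4/3) / (2/9) = 6.

6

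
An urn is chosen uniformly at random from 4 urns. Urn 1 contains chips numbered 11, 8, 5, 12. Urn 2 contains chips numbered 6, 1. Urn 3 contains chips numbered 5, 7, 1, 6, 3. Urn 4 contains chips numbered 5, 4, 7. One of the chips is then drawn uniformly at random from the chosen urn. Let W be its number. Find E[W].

E[W | urn 1] = (11+8+5+12)/4 = 9.
E[W | urn 2] = (6+1)/2 = 7/2.
E[W | urn 3] = (5+7+1+6+3)/5 = 22/5.
E[W | urn 4] = (5+4+7)/3 = 16/3.
By the law of total expectation,
E[W] = (1/4)·(9) + (1/4)·(7/2) + (1/4)·(22/5) + (1/4)·(16/3) = 667/120.

667/120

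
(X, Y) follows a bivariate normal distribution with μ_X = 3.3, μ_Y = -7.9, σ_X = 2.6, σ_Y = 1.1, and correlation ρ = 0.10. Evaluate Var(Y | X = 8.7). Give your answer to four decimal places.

1.1979

The conditional variance in a bivariate normal is σ_Y²(1 − ρ²), independent of x.
Var(Y | X=8.7) = (1.1)²·(1 − (0.10)²) = 1.21·0.99 = 1.1979.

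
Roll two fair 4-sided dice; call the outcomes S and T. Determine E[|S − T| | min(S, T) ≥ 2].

8/9

Outcomes with min(S, T) ≥ 2: (2,2), (2,3), (2,4), (3,2), (3,3), (3,4), (4,2), (4,3), (4,4), each with probability 1/16.
E[|S − T| | min(S, T) ≥ 2] = (0 + 1 + 2 + 1 + 0 + 1 + 2 + 1 + 0) / 9 = 8/9.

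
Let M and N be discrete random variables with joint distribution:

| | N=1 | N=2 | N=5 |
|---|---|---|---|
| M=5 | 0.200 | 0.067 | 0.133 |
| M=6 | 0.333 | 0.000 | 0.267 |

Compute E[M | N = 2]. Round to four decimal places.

P(N = 2) = 0.067.
Summing M·P(M=x,N=y) over the conditioning event gives 0.335.
E[M | N = 2] = (0.335) / (0.067) = 5.0000.

5.0000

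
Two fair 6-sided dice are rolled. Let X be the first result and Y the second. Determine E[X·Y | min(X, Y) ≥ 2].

16

P(min(X, Y) ≥ 2) = 25/36.
Summing XY·P(x,y) over outcomes with min(X, Y) ≥ 2 gives 100/9.
E[X·Y | min(X, Y) ≥ 2] = (100/9) / (25/36) = 16.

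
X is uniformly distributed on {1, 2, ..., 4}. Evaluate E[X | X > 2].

7/2

Given X > 2, X is equally likely to be any of {3, 4}.
E[X | X > 2] = (3 + 4) / 2 = 7/2.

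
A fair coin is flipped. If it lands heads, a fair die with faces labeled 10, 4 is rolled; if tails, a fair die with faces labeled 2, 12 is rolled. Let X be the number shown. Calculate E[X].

E[X | heads] = (10+4)/2 = 7.
E[X | tails] = (2+12)/2 = 7.
By the law of total expectation,
E[X] = (1/2)·(7) + (1/2)·(7) = 7.

7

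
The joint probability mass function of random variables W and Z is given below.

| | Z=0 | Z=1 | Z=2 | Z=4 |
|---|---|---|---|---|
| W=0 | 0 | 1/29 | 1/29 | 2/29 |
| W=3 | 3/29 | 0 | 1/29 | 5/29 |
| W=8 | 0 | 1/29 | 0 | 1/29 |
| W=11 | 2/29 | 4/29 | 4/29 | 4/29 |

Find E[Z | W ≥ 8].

P(W ≥ 8) = 16/29.
Summing Z·P(W=x,Z=y) over the conditioning event gives 33/29.
E[Z | W ≥ 8] = (33/29) / (16/29) = 33/16.

33/16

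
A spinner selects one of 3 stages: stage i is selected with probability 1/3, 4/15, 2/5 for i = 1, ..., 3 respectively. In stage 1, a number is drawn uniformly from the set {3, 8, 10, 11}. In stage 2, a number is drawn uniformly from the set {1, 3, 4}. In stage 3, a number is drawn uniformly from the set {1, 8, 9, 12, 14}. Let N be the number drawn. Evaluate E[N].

1552/225

E[N | stage 1] = (3+8+10+11)/4 = 8.
E[N | stage 2] = (1+3+4)/3 = 8/3.
E[N | stage 3] = (1+8+9+12+14)/5 = 44/5.
E[N] = (1/3)·(8) + (4/15)·(8/3) + (2/5)·(44/5) = 1552/225.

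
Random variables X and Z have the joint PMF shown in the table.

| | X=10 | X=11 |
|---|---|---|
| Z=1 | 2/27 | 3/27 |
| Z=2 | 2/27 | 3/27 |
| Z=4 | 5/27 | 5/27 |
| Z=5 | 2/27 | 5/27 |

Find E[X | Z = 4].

P(Z = 4) = 10/27.
Σ X·P over the event = 10·(5/27) + 11·(5/27) = 35/9.
E[X | Z = 4] = (35/9) / (10/27) = 21/2.

21/2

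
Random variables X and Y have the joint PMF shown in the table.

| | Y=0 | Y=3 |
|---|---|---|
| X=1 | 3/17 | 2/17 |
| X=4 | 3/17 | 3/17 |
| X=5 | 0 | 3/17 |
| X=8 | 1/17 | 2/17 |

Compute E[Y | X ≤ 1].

6/5

P(X ≤ 1) = 5/17.
Σ Y·P over the event = 0·(3/17) + 3·(2/17) = 6/17.
E[Y | X ≤ 1] = (6/17) / (5/17) = 6/5.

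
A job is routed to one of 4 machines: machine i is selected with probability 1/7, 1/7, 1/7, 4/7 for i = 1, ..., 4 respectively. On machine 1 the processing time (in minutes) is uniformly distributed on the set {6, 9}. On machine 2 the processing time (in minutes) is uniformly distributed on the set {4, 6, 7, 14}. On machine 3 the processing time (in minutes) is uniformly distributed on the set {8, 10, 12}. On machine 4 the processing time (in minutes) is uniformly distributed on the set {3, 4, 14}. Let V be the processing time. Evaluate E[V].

E[V | machine 1] = (6+9)/2 = 15/2.
E[V | machine 2] = (4+6+7+14)/4 = 31/4.
E[V | machine 3] = (8+10+12)/3 = 10.
E[V | machine 4] = (3+4+14)/3 = 7.
E[V] = (1/7)·(15/2) + (1/7)·(31/4) + (1/7)·(10) + (4/7)·(7) = 213/28.

213/28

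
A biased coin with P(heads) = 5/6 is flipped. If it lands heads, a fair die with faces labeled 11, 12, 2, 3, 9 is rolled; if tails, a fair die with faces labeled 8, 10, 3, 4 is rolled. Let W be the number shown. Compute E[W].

E[W | heads] = (11+12+2+3+9)/5 = 37/5.
E[W | tails] = (8+10+3+4)/4 = 25/4.
By the law of total expectation,
E[W] = (5/6)·(37/5) + (1/6)·(25/4) = 173/24.

173/24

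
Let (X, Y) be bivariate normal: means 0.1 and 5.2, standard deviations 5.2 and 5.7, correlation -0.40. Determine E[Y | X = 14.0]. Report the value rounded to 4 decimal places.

-0.8946

E[Y | X=x] = μ_Y + ρ(σ_Y/σ_X)(x − μ_X) for jointly normal variables.
E[Y | X=14.0] = 5.2 + (-0.40)·(5.7/5.2)·(14.0 − (0.1)) = 5.2 + (-0.43846)·(13.9) = -0.8946.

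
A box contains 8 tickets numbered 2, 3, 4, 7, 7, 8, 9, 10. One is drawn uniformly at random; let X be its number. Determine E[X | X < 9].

P(X < 9) = 3/4.
Σ over the event: 2·1/8 + 3·1/8 + 4·1/8 + 7·1/4 + 8·1/8 = 31/8.
E[X | X < 9] = (31/8) / (3/4) = 31/6.

31/6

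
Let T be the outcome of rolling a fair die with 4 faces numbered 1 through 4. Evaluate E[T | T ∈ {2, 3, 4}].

3

P(T ∈ {2, 3, 4}) = 3/4.
Σ over the event: 2·1/4 + 3·1/4 + 4·1/4 = 9/4.
E[T | T ∈ {2, 3, 4}] = (9/4) / (3/4) = 3.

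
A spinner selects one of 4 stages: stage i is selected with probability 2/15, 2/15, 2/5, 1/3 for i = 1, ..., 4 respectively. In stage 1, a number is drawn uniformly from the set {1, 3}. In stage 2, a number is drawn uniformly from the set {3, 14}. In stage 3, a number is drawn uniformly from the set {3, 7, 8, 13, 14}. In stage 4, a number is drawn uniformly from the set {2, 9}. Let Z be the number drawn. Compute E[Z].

E[Z | stage 1] = (1+3)/2 = 2.
E[Z | stage 2] = (3+14)/2 = 17/2.
E[Z | stage 3] = (3+7+8+13+14)/5 = 9.
E[Z | stage 4] = (2+9)/2 = 11/2.
E[Z] = (2/15)·(2) + (2/15)·(17/2) + (2/5)·(9) + (1/3)·(11/2) = 41/6.

41/6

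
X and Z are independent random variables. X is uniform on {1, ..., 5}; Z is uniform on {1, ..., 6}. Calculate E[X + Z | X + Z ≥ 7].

P(X + Z ≥ 7) = 1/2.
Summing (X+Z)·P(x,y) over outcomes with X + Z ≥ 7 gives 25/6.
E[X + Z | X + Z ≥ 7] = (25/6) / (1/2) = 25/3.

25/3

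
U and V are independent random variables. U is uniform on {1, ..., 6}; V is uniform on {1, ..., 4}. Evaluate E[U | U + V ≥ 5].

P(U + V ≥ 5) = 3/4.
Summing U·P(x,y) over outcomes with U + V ≥ 5 gives 37/12.
E[U | U + V ≥ 5] = (37/12) / (3/4) = 37/9.

37/9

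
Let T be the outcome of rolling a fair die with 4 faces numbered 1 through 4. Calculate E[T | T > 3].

4

Given T > 3, T is equally likely to be any of {4}.
E[T | T > 3] = (4) / 1 = 4.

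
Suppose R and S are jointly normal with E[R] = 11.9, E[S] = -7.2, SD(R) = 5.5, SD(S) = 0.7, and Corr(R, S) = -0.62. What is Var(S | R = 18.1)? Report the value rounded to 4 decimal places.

0.3016

Var(S | R=x) = (1 − ρ²)·σ_S².
Var(S | R=18.1) = (0.7)²·(1 − (-0.62)²) = 0.49·0.6156 = 0.3016.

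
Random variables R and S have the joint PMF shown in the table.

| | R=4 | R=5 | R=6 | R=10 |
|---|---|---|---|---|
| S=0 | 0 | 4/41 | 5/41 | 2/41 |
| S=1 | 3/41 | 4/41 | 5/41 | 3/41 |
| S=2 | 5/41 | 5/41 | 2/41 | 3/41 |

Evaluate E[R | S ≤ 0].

70/11

P(S ≤ 0) = 11/41.
Σ R·P over the event = 5·(4/41) + 6·(5/41) + 10·(2/41) = 70/41.
E[R | S ≤ 0] = (70/41) / (11/41) = 70/11.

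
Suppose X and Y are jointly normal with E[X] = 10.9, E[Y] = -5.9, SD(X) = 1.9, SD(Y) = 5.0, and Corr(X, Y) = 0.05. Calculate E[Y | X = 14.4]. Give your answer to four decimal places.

The regression of Y on X has slope ρ·σ_Y/σ_X and passes through (μ_X, μ_Y).
E[Y | X=14.4] = -5.9 + (0.05)·(5.0/1.9)·(14.4 − (10.9)) = -5.9 + (0.13158)·(3.5) = -5.4395.

-5.4395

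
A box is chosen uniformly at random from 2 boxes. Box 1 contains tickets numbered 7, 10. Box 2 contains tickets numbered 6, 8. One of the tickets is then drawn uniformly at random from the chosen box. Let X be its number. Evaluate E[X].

E[X | box 1] = (7+10)/2 = 17/2.
E[X | box 2] = (6+8)/2 = 7.
By the law of total expectation,
E[X] = (1/2)·(17/2) + (1/2)·(7) = 31/4.

31/4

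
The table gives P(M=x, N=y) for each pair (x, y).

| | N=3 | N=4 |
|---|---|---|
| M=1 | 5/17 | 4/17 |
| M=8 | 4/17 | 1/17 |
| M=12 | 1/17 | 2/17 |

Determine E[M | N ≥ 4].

P(N ≥ 4) = 7/17.
Σ M·P over the event = 1·(4/17) + 8·(1/17) + 12·(2/17) = 36/17.
E[M | N ≥ 4] = (36/17) / (7/17) = 36/7.

36/7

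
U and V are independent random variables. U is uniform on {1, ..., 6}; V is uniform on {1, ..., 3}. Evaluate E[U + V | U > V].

25/4

P(U > V) = 2/3.
Summing (U+V)·P(x,y) over outcomes with U > V gives 25/6.
E[U + V | U > V] = (25/6) / (2/3) = 25/4.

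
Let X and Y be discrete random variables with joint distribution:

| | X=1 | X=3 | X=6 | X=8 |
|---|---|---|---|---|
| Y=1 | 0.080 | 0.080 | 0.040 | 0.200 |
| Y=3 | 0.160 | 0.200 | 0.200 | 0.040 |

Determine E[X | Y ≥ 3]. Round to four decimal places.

P(Y ≥ 3) = 0.600.
Σ X·P over the event = 1·(0.160) + 3·(0.200) + 6·(0.200) + 8·(0.040) = 2.280.
E[X | Y ≥ 3] = (2.280) / (0.600) = 3.8000.

3.8000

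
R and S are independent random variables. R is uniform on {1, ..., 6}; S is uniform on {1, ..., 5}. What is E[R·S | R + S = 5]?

5

Outcomes with R + S = 5: (1,4), (2,3), (3,2), (4,1), each with probability 1/30.
E[R·S | R + S = 5] = (4 + 6 + 6 + 4) / 4 = 5.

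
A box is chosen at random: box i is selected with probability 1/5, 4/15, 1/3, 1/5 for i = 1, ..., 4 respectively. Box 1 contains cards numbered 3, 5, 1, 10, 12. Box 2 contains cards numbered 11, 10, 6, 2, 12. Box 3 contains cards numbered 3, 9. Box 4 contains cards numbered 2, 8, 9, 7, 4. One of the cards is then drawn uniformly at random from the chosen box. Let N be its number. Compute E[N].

497/75

E[N | box 1] = (3+5+1+10+12)/5 = 31/5.
E[N | box 2] = (11+10+6+2+12)/5 = 41/5.
E[N | box 3] = (3+9)/2 = 6.
E[N | box 4] = (2+8+9+7+4)/5 = 6.
By the law of total expectation,
E[N] = (1/5)·(31/5) + (4/15)·(41/5) + (1/3)·(6) + (1/5)·(6) = 497/75.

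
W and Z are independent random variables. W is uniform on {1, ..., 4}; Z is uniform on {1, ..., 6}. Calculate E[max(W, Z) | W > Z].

10/3

P(W > Z) = 1/4.
Summing max(W,Z)·P(x,y) over outcomes with W > Z gives 5/6.
E[max(W, Z) | W > Z] = (5/6) / (1/4) = 10/3.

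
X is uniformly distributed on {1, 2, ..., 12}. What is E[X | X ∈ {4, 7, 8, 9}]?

P(X ∈ {4, 7, 8, 9}) = 1/3.
Σ over the event: 4·1/12 + 7·1/12 + 8·1/12 + 9·1/12 = 7/3.
E[X | X ∈ {4, 7, 8, 9}] = (7/3) / (1/3) = 7.

7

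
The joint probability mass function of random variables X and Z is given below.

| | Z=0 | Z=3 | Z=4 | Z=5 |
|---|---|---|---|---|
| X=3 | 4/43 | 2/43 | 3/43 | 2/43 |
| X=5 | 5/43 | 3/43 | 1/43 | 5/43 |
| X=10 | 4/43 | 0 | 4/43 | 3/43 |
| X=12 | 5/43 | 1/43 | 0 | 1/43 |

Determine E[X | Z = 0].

137/18

P(Z = 0) = 18/43.
Σ X·P over the event = 3·(4/43) + 5·(5/43) + 10·(4/43) + 12·(5/43) = 137/43.
E[X | Z = 0] = (137/43) / (18/43) = 137/18.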